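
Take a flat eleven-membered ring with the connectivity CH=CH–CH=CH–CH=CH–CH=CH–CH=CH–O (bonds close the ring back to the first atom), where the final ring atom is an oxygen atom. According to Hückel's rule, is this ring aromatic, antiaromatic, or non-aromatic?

Check conjugation: every atom in a ring double bond is sp² and brings one electron to the p orbital; the oxygen donates one lone pair from its p orbital — every position has a p orbital, so the cyclic π system is continuous.
Counting π electrons: 5 × 2 = 10 from the double-bond units + 2 from the O atom = 12.
A 4n π count (12, n = 3) in a planar conjugated ring means antiaromatic.

Antiaromatic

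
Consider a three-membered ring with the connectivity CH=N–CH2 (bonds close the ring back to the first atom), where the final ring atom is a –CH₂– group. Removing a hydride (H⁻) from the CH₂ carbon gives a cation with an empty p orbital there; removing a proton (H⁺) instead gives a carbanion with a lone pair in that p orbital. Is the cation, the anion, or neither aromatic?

Once that carbon is sp², every ring atom has a p orbital and both ions are fully conjugated.
Cation: 1 × 2 + 0 = 2 π electrons → 4(0)+2, aromatic.
Anion: 1 × 2 + 2 = 4 π electrons → 4(1), antiaromatic.

The cation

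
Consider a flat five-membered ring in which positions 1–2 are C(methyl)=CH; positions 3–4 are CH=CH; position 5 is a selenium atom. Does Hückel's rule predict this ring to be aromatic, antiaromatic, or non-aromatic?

Aromatic

Every ring atom contributes a p orbital perpendicular to the ring (every atom in a ring double bond is sp² and brings one electron to the p orbital; the selenium donates one lone pair from its p orbital), so the π system is cyclic and fully conjugated.
Adding the contributions, 2 × 2 = 4 from the double-bond units + 2 from the Se atom = 6.
6 = 4(1) + 2, which satisfies Hückel's 4n+2 rule.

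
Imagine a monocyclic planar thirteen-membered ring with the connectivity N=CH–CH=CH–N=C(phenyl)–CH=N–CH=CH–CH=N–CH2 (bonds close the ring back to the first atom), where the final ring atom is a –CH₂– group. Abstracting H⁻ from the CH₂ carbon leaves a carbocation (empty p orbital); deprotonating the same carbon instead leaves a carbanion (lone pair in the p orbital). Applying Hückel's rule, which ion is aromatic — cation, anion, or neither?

The anion

Both ions have a continuous loop of p orbitals — each ring atom is sp².
Cation: 6 × 2 + 0 = 12 π electrons → 4(3), antiaromatic.
Anion: 6 × 2 + 2 = 14 π electrons → 4(3)+2, aromatic.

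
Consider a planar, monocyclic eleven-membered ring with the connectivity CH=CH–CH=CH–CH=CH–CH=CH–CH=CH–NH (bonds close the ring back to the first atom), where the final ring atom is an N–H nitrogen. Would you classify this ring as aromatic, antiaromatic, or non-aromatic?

Antiaromatic

All ring atoms are sp² and supply a p orbital to the ring (every atom in a ring double bond is sp² and brings one electron to the p orbital; the pyrrole-type nitrogen donates its lone pair from the p orbital); the conjugation is uninterrupted.
Counting π electrons: 5 × 2 = 10 from the double-bond units + 2 from the NH atom = 12.
12 is a 4n count (n = 3), so the planar conjugated ring is antiaromatic.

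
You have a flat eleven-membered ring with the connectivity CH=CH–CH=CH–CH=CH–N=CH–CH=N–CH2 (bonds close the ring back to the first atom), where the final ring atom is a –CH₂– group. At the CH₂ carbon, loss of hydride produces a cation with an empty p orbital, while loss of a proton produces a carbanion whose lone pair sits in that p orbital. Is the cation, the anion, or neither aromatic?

The cation

In both ions every ring atom is sp² and contributes a p orbital, so both rings are fully conjugated.
Cation: 5 × 2 + 0 = 10 π electrons → 4(2)+2, aromatic.
Anion: 5 × 2 + 2 = 12 π electrons → 4(3), antiaromatic.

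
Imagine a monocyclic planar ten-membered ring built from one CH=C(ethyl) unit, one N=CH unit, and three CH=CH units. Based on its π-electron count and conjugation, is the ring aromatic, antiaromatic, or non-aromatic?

The p orbitals form a continuous loop: the double-bond atoms are sp², each contributing one p electron; each sp² =N– keeps its lone pair in-plane and puts one electron into the π system. The ring is fully conjugated.
Adding the contributions, 5 × 2 = 10 from the 5 double-bond units.
Since 10 = 4·2 + 2, the ring meets the 4n+2 criterion.

Aromatic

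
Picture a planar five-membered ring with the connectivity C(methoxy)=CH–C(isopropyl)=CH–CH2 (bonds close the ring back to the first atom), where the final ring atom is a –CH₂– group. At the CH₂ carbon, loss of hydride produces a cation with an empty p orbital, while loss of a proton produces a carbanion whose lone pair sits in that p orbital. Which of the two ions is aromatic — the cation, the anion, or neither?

In both ions every ring atom is sp² and contributes a p orbital, so both rings are fully conjugated.
Cation: 2 × 2 + 0 = 4 π electrons → 4(1), antiaromatic.
Anion: 2 × 2 + 2 = 6 π electrons → 4(1)+2, aromatic.

The anion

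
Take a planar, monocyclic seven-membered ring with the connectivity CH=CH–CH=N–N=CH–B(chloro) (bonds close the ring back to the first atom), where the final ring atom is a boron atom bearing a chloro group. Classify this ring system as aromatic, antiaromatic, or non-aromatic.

The p orbitals form a continuous loop: every atom in a ring double bond is sp² and brings one electron to the p orbital; each sp² =N– keeps its lone pair in-plane and puts one electron into the π system; the boron has an empty p orbital. The ring is fully conjugated.
Tallying contributions gives 3 × 2 = 6 from the double-bond units + 0 from the B(chloro) atom = 6.
6 = 4(1) + 2, which satisfies Hückel's 4n+2 rule.

Aromatic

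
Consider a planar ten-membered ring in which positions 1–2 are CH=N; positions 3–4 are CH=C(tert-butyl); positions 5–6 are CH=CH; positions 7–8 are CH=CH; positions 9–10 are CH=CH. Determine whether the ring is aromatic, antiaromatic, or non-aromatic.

Aromatic

The p orbitals form a continuous loop: every atom in a ring double bond is sp² and brings one electron to the p orbital; each =N– nitrogen is pyridine-type (lone pair in the sp² plane, one electron in the p orbital). The ring is fully conjugated.
π-electron count: 5 × 2 = 10 from the 5 double-bond units.
10 = 4(2) + 2, which satisfies Hückel's 4n+2 rule.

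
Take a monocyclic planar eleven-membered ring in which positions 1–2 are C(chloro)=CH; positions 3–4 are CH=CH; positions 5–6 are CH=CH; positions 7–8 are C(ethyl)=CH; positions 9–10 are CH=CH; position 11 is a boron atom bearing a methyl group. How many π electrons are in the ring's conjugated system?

10

Check conjugation: each doubly-bonded ring atom is sp² with one p-orbital electron; the boron has an empty p orbital — every position has a p orbital, so the cyclic π system is continuous.
Counting π electrons: 5 × 2 = 10 from the double-bond units + 0 from the B(methyl) atom = 10.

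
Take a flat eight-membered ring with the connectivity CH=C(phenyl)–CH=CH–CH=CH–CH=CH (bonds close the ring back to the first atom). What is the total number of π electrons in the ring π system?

8

Check conjugation: the double-bond atoms are sp², each contributing one p electron — every position has a p orbital, so the cyclic π system is continuous.
Counting π electrons: 4 × 2 = 8 from the 4 double-bond units.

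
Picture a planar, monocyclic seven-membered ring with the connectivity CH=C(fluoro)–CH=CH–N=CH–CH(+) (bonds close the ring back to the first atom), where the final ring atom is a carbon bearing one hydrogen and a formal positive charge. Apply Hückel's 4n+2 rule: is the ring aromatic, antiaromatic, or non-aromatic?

Aromatic

Check conjugation: the double-bond atoms are sp², each contributing one p electron; each =N– nitrogen is pyridine-type (lone pair in the sp² plane, one electron in the p orbital); the carbocation has an empty p orbital — every position has a p orbital, so the cyclic π system is continuous.
Counting π electrons: 3 × 2 = 6 from the double-bond units + 0 from the CH(+) atom = 6.
Since 6 = 4·1 + 2, the ring meets the 4n+2 criterion.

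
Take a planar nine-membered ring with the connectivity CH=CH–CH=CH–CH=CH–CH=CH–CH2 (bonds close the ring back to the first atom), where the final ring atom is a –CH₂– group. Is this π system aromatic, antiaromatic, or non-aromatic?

Because the tetrahedral CH₂ carbon is sp³ and has no p orbital in the ring π system at the CH2 position, the π system cannot extend all the way around the ring.
Without a continuous loop of overlapping p orbitals the Hückel electron count never comes into play.

Non-aromatic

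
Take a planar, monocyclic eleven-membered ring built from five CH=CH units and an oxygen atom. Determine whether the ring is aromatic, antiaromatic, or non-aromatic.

The p orbitals form a continuous loop: the double-bond atoms are sp², each contributing one p electron; the oxygen donates one lone pair from its p orbital. The ring is fully conjugated.
Adding the contributions, 5 × 2 = 10 from the double-bond units + 2 from the O atom = 12.
12 = 4(3); a planar, fully conjugated 4n system is antiaromatic.

Antiaromatic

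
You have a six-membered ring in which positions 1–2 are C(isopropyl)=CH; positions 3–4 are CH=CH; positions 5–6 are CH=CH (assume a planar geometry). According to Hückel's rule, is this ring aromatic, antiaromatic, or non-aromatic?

Aromatic

Every ring atom contributes a p orbital perpendicular to the ring (every atom in a ring double bond is sp² and brings one electron to the p orbital), so the π system is cyclic and fully conjugated.
π-electron count: 3 × 2 = 6 from the 3 double-bond units.
Since 6 = 4·1 + 2, the ring meets the 4n+2 criterion.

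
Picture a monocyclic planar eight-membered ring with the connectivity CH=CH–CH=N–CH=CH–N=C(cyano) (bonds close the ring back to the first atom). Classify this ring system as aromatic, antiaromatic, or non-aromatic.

Antiaromatic

Every ring atom contributes a p orbital perpendicular to the ring (the double-bond atoms are sp², each contributing one p electron; each =N– nitrogen is pyridine-type (lone pair in the sp² plane, one electron in the p orbital)), so the π system is cyclic and fully conjugated.
Adding the contributions, 4 × 2 = 8 from the 4 double-bond units.
A 4n π count (8, n = 2) in a planar conjugated ring means antiaromatic.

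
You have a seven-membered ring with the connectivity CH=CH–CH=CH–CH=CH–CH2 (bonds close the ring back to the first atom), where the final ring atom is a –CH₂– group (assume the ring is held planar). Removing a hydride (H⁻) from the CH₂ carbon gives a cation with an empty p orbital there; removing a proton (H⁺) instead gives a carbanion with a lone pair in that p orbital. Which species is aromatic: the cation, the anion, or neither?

Both ions have a continuous loop of p orbitals — each ring atom is sp².
Cation: 3 × 2 + 0 = 6 π electrons → 4(1)+2, aromatic.
Anion: 3 × 2 + 2 = 8 π electrons → 4(2), antiaromatic.

The cation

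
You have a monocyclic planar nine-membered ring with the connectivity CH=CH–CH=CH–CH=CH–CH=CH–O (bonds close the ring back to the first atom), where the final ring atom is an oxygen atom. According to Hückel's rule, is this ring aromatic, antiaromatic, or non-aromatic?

Every ring atom contributes a p orbital perpendicular to the ring (every atom in a ring double bond is sp² and brings one electron to the p orbital; the oxygen donates one lone pair from its p orbital), so the π system is cyclic and fully conjugated.
Adding the contributions, 4 × 2 = 8 from the double-bond units + 2 from the O atom = 10.
Since 10 = 4·2 + 2, the ring meets the 4n+2 criterion.

Aromatic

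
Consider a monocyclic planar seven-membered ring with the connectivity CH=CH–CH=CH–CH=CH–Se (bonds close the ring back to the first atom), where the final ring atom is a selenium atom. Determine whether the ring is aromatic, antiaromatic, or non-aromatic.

Antiaromatic

All ring atoms are sp² and supply a p orbital to the ring (each doubly-bonded ring atom is sp² with one p-orbital electron; the selenium donates one lone pair from its p orbital); the conjugation is uninterrupted.
Counting π electrons: 3 × 2 = 6 from the double-bond units + 2 from the Se atom = 8.
8 is a 4n count (n = 2), so the planar conjugated ring is antiaromatic.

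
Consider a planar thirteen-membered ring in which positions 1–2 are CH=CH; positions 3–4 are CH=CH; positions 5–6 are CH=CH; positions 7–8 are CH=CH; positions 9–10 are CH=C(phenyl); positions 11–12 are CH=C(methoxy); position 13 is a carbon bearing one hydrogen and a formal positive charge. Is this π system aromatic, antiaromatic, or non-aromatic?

Every ring atom contributes a p orbital perpendicular to the ring (each doubly-bonded ring atom is sp² with one p-orbital electron; the carbocation has an empty p orbital), so the π system is cyclic and fully conjugated.
Adding the contributions, 6 × 2 = 12 from the double-bond units + 0 from the CH(+) atom = 12.
With 12 = 4·3 π electrons, Hückel's rule classifies the planar ring as antiaromatic.

Antiaromatic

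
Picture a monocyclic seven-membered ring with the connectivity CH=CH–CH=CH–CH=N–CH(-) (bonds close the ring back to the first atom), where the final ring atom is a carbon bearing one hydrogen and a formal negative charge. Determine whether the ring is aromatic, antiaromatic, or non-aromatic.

Antiaromatic

The p orbitals form a continuous loop: the double-bond atoms are sp², each contributing one p electron; each sp² =N– keeps its lone pair in-plane and puts one electron into the π system; the carbanion's lone pair occupies the p orbital. The ring is fully conjugated.
Adding the contributions, 3 × 2 = 6 from the double-bond units + 2 from the CH(-) atom = 8.
8 is a 4n count (n = 2), so the planar conjugated ring is antiaromatic.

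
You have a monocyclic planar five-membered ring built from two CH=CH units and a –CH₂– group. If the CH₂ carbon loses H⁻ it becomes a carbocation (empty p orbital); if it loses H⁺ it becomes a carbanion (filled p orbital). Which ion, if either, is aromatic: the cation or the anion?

Once that carbon is sp², every ring atom has a p orbital and both ions are fully conjugated.
Cation: 2 × 2 + 0 = 4 π electrons → 4(1), antiaromatic.
Anion: 2 × 2 + 2 = 6 π electrons → 4(1)+2, aromatic.

The anion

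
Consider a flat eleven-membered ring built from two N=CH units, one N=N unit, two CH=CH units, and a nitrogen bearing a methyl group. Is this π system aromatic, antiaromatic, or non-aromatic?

Antiaromatic

Check conjugation: every atom in a ring double bond is sp² and brings one electron to the p orbital; each =N– nitrogen is pyridine-type (lone pair in the sp² plane, one electron in the p orbital); the pyrrole-type nitrogen donates its lone pair from the p orbital — every position has a p orbital, so the cyclic π system is continuous.
Adding the contributions, 5 × 2 = 10 from the double-bond units + 2 from the N(methyl) atom = 12.
12 = 4(3); a planar, fully conjugated 4n system is antiaromatic.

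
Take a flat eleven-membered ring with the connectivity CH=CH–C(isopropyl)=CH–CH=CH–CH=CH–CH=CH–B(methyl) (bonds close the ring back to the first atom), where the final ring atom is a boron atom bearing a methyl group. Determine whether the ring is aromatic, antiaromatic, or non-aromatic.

Aromatic

Check conjugation: each doubly-bonded ring atom is sp² with one p-orbital electron; the boron has an empty p orbital — every position has a p orbital, so the cyclic π system is continuous.
Tallying contributions gives 5 × 2 = 10 from the double-bond units + 0 from the B(methyl) atom = 10.
Since 10 = 4·2 + 2, the ring meets the 4n+2 criterion.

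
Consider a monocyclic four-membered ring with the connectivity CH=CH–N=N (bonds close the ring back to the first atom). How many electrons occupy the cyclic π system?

4

Check conjugation: every atom in a ring double bond is sp² and brings one electron to the p orbital; each sp² =N– keeps its lone pair in-plane and puts one electron into the π system — every position has a p orbital, so the cyclic π system is continuous.
Adding the contributions, 2 × 2 = 4 from the 2 double-bond units.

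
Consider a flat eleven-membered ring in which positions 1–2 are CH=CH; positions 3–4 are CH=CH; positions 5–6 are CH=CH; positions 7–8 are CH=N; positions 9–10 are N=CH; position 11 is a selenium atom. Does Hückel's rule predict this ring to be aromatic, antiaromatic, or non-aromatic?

Every ring atom contributes a p orbital perpendicular to the ring (each doubly-bonded ring atom is sp² with one p-orbital electron; the doubly-bonded nitrogens are pyridine-type — their lone pairs lie in the ring plane, leaving one electron in the p orbital; the selenium donates one lone pair from its p orbital), so the π system is cyclic and fully conjugated.
Counting π electrons: 5 × 2 = 10 from the double-bond units + 2 from the Se atom = 12.
A 4n π count (12, n = 3) in a planar conjugated ring means antiaromatic.

Antiaromatic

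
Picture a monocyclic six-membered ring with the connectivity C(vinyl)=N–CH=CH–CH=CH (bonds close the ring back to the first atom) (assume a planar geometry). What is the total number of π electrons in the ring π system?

6

All ring atoms are sp² and supply a p orbital to the ring (each doubly-bonded ring atom is sp² with one p-orbital electron; the doubly-bonded nitrogens are pyridine-type — their lone pairs lie in the ring plane, leaving one electron in the p orbital); the conjugation is uninterrupted.
Adding the contributions, 3 × 2 = 6 from the 3 double-bond units.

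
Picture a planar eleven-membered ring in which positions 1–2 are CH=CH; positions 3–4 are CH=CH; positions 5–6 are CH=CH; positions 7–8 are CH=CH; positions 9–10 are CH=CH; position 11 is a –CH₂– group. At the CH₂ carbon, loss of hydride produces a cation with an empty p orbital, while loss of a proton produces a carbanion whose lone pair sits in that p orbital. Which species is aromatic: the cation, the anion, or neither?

The cation

Both ions have a continuous loop of p orbitals — each ring atom is sp².
Cation: 5 × 2 + 0 = 10 π electrons → 4(2)+2, aromatic.
Anion: 5 × 2 + 2 = 12 π electrons → 4(3), antiaromatic.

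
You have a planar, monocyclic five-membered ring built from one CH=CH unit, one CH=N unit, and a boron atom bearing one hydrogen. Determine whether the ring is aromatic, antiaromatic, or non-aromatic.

Antiaromatic

Every ring atom contributes a p orbital perpendicular to the ring (each doubly-bonded ring atom is sp² with one p-orbital electron; each =N– nitrogen is pyridine-type (lone pair in the sp² plane, one electron in the p orbital); the boron has an empty p orbital), so the π system is cyclic and fully conjugated.
π-electron count: 2 × 2 = 4 from the double-bond units + 0 from the BH atom = 4.
With 4 = 4·1 π electrons, Hückel's rule classifies the planar ring as antiaromatic.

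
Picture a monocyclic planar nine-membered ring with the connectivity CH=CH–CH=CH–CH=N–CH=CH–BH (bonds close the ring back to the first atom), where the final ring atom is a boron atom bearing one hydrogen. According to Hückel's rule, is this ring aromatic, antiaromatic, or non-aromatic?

Antiaromatic

The p orbitals form a continuous loop: each doubly-bonded ring atom is sp² with one p-orbital electron; each sp² =N– keeps its lone pair in-plane and puts one electron into the π system; the boron has an empty p orbital. The ring is fully conjugated.
Adding the contributions, 4 × 2 = 8 from the double-bond units + 0 from the BH atom = 8.
A 4n π count (8, n = 2) in a planar conjugated ring means antiaromatic.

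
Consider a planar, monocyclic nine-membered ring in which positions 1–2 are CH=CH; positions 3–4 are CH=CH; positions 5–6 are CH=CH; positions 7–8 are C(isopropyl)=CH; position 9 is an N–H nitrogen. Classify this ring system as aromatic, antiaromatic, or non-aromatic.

Check conjugation: each doubly-bonded ring atom is sp² with one p-orbital electron; the pyrrole-type nitrogen donates its lone pair from the p orbital — every position has a p orbital, so the cyclic π system is continuous.
Counting π electrons: 4 × 2 = 8 from the double-bond units + 2 from the NH atom = 10.
That gives a 4n+2 count (10, n = 2).

Aromatic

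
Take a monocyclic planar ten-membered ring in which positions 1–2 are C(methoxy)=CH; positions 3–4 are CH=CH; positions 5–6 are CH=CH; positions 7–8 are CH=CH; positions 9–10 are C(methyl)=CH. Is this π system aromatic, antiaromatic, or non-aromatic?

All ring atoms are sp² and supply a p orbital to the ring (the double-bond atoms are sp², each contributing one p electron); the conjugation is uninterrupted.
Tallying contributions gives 5 × 2 = 10 from the 5 double-bond units.
Since 10 = 4·2 + 2, the ring meets the 4n+2 criterion.

Aromatic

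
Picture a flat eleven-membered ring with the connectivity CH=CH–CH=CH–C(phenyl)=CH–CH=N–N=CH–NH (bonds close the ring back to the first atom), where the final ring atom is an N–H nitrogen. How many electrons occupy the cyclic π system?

Check conjugation: every atom in a ring double bond is sp² and brings one electron to the p orbital; each sp² =N– keeps its lone pair in-plane and puts one electron into the π system; the pyrrole-type nitrogen donates its lone pair from the p orbital — every position has a p orbital, so the cyclic π system is continuous.
Adding the contributions, 5 × 2 = 10 from the double-bond units + 2 from the NH atom = 12.

12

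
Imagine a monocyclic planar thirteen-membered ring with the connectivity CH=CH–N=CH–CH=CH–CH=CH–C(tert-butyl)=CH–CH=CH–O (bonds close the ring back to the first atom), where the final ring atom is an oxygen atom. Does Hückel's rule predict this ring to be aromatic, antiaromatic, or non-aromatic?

Check conjugation: each doubly-bonded ring atom is sp² with one p-orbital electron; each sp² =N– keeps its lone pair in-plane and puts one electron into the π system; the oxygen donates one lone pair from its p orbital — every position has a p orbital, so the cyclic π system is continuous.
π-electron count: 6 × 2 = 12 from the double-bond units + 2 from the O atom = 14.
That gives a 4n+2 count (14, n = 3).

Aromatic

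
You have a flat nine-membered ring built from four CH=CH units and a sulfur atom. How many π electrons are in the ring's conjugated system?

10

The p orbitals form a continuous loop: the double-bond atoms are sp², each contributing one p electron; the sulfur donates one lone pair from its p orbital. The ring is fully conjugated.
Tallying contributions gives 4 × 2 = 8 from the double-bond units + 2 from the S atom = 10.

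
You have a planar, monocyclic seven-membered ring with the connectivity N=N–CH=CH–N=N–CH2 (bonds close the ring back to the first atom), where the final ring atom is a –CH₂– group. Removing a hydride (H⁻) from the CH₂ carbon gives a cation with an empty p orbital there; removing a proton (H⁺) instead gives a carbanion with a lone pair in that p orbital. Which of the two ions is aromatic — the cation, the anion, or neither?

In both ions every ring atom is sp² and contributes a p orbital, so both rings are fully conjugated.
Cation: 3 × 2 + 0 = 6 π electrons → 4(1)+2, aromatic.
Anion: 3 × 2 + 2 = 8 π electrons → 4(2), antiaromatic.

The cation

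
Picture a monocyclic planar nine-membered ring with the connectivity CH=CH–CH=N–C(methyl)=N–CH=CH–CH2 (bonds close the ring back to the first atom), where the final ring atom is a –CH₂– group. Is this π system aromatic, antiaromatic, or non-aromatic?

Non-aromatic

The CH2 position has four σ bonds — the tetrahedral CH₂ carbon is sp³ and has no p orbital in the ring π system — so the cyclic conjugation is interrupted.
Without a continuous loop of overlapping p orbitals the Hückel electron count never comes into play.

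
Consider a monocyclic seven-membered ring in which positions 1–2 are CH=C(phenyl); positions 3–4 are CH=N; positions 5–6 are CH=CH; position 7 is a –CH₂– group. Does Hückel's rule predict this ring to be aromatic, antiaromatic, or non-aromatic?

The CH2 position has four σ bonds — the tetrahedral CH₂ carbon is sp³ and has no p orbital in the ring π system — so the cyclic conjugation is interrupted.
Hückel's rule only applies to fully conjugated rings, so this one is simply non-aromatic.

Non-aromatic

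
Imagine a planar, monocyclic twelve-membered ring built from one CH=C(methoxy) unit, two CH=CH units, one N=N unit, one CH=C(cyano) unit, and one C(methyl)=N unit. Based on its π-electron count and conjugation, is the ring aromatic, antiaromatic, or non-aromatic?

Antiaromatic

Check conjugation: the double-bond atoms are sp², each contributing one p electron; each =N– nitrogen is pyridine-type (lone pair in the sp² plane, one electron in the p orbital) — every position has a p orbital, so the cyclic π system is continuous.
Tallying contributions gives 6 × 2 = 12 from the 6 double-bond units.
With 12 = 4·3 π electrons, Hückel's rule classifies the planar ring as antiaromatic.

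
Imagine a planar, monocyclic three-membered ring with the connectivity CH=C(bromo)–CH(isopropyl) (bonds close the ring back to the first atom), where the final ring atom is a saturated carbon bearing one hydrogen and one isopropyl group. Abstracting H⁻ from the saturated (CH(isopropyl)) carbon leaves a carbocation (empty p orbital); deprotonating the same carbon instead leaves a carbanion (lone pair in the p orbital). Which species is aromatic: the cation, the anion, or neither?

The cation

Once that carbon is sp², every ring atom has a p orbital and both ions are fully conjugated.
Cation: 1 × 2 + 0 = 2 π electrons → 4(0)+2, aromatic.
Anion: 1 × 2 + 2 = 4 π electrons → 4(1), antiaromatic.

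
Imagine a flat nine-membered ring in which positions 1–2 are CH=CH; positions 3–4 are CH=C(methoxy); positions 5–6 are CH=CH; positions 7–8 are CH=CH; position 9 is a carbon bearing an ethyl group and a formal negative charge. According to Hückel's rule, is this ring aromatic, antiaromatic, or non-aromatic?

All ring atoms are sp² and supply a p orbital to the ring (the double-bond atoms are sp², each contributing one p electron; the carbanion's lone pair occupies the p orbital); the conjugation is uninterrupted.
Tallying contributions gives 4 × 2 = 8 from the double-bond units + 2 from the C(ethyl)(-) atom = 10.
That gives a 4n+2 count (10, n = 2).

Aromatic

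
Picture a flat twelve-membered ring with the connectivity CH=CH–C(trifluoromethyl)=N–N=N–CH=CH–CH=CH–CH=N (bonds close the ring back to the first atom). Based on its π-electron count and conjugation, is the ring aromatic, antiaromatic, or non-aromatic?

All ring atoms are sp² and supply a p orbital to the ring (the double-bond atoms are sp², each contributing one p electron; each sp² =N– keeps its lone pair in-plane and puts one electron into the π system); the conjugation is uninterrupted.
Adding the contributions, 6 × 2 = 12 from the 6 double-bond units.
With 12 = 4·3 π electrons, Hückel's rule classifies the planar ring as antiaromatic.

Antiaromatic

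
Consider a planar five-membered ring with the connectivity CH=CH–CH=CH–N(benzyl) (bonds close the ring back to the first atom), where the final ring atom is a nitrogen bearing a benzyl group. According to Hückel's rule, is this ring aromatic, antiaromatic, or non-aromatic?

Every ring atom contributes a p orbital perpendicular to the ring (the double-bond atoms are sp², each contributing one p electron; the pyrrole-type nitrogen donates its lone pair from the p orbital), so the π system is cyclic and fully conjugated.
Adding the contributions, 2 × 2 = 4 from the double-bond units + 2 from the N(benzyl) atom = 6.
That gives a 4n+2 count (6, n = 1).

Aromatic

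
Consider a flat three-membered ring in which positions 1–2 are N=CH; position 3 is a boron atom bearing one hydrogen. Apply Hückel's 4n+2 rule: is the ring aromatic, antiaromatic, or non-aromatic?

Aromatic

Check conjugation: each doubly-bonded ring atom is sp² with one p-orbital electron; each =N– nitrogen is pyridine-type (lone pair in the sp² plane, one electron in the p orbital); the boron has an empty p orbital — every position has a p orbital, so the cyclic π system is continuous.
π-electron count: 1 × 2 = 2 from the double-bond unit + 0 from the BH atom = 2.
That gives a 4n+2 count (2, n = 0).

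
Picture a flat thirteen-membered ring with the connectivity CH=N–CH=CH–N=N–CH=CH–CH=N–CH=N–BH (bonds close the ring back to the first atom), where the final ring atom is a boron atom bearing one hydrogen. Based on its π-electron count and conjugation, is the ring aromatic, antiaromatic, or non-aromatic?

Antiaromatic

All ring atoms are sp² and supply a p orbital to the ring (the double-bond atoms are sp², each contributing one p electron; the doubly-bonded nitrogens are pyridine-type — their lone pairs lie in the ring plane, leaving one electron in the p orbital; the boron has an empty p orbital); the conjugation is uninterrupted.
Adding the contributions, 6 × 2 = 12 from the double-bond units + 0 from the BH atom = 12.
With 12 = 4·3 π electrons, Hückel's rule classifies the planar ring as antiaromatic.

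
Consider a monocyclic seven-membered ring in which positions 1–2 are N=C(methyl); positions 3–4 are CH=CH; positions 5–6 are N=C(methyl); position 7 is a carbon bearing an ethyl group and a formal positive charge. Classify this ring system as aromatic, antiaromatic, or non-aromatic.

All ring atoms are sp² and supply a p orbital to the ring (every atom in a ring double bond is sp² and brings one electron to the p orbital; each sp² =N– keeps its lone pair in-plane and puts one electron into the π system; the carbocation has an empty p orbital); the conjugation is uninterrupted.
π-electron count: 3 × 2 = 6 from the double-bond units + 0 from the C(ethyl)(+) atom = 6.
That gives a 4n+2 count (6, n = 1).

Aromatic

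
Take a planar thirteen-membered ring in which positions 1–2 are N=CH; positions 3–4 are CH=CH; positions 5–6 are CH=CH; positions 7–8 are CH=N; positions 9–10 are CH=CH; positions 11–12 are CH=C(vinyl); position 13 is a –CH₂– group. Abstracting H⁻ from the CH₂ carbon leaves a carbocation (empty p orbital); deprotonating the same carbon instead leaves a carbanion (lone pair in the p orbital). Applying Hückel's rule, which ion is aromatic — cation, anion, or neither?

In either ion the ring is fully conjugated: every atom, including the new sp² carbon, supplies a p orbital.
Cation: 6 × 2 + 0 = 12 π electrons → 4(3), antiaromatic.
Anion: 6 × 2 + 2 = 14 π electrons → 4(3)+2, aromatic.

The anion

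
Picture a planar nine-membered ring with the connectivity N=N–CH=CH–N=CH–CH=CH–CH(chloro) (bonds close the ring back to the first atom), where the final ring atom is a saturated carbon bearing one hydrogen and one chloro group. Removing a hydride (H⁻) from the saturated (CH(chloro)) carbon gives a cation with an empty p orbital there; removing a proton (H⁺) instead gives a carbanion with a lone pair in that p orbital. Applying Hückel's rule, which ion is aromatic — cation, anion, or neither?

Both ions have a continuous loop of p orbitals — each ring atom is sp².
Cation: 4 × 2 + 0 = 8 π electrons → 4(2), antiaromatic.
Anion: 4 × 2 + 2 = 10 π electrons → 4(2)+2, aromatic.

The anion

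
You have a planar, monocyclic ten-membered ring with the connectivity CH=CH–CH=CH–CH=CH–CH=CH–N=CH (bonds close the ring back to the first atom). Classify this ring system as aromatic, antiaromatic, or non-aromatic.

Aromatic

All ring atoms are sp² and supply a p orbital to the ring (each doubly-bonded ring atom is sp² with one p-orbital electron; each =N– nitrogen is pyridine-type (lone pair in the sp² plane, one electron in the p orbital)); the conjugation is uninterrupted.
Adding the contributions, 5 × 2 = 10 from the 5 double-bond units.
Since 10 = 4·2 + 2, the ring meets the 4n+2 criterion.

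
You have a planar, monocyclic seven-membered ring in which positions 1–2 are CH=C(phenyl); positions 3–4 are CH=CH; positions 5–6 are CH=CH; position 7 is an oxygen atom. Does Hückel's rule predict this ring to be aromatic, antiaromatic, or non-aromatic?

The p orbitals form a continuous loop: each doubly-bonded ring atom is sp² with one p-orbital electron; the oxygen donates one lone pair from its p orbital. The ring is fully conjugated.
Adding the contributions, 3 × 2 = 6 from the double-bond units + 2 from the O atom = 8.
With 8 = 4·2 π electrons, Hückel's rule classifies the planar ring as antiaromatic.

Antiaromatic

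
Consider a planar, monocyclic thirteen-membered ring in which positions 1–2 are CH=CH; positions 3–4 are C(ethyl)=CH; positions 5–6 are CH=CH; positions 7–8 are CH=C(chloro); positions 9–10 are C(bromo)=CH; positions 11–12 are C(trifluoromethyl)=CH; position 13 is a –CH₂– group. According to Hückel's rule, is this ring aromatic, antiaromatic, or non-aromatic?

The CH2 carbon is saturated: the tetrahedral CH₂ carbon is sp³ and has no p orbital in the ring π system. Conjugation is not continuous around the ring.
Hückel's rule only applies to fully conjugated rings, so this one is simply non-aromatic.

Non-aromatic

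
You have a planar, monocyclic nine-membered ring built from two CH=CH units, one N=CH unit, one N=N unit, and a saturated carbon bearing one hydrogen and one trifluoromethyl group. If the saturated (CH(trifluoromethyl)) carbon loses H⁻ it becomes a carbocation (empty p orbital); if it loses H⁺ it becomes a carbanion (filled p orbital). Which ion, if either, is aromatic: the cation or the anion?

In both ions every ring atom is sp² and contributes a p orbital, so both rings are fully conjugated.
Cation: 4 × 2 + 0 = 8 π electrons → 4(2), antiaromatic.
Anion: 4 × 2 + 2 = 10 π electrons → 4(2)+2, aromatic.

The anion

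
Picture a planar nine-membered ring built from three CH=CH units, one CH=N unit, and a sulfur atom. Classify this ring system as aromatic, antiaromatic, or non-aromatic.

Aromatic

Check conjugation: every atom in a ring double bond is sp² and brings one electron to the p orbital; each =N– nitrogen is pyridine-type (lone pair in the sp² plane, one electron in the p orbital); the sulfur donates one lone pair from its p orbital — every position has a p orbital, so the cyclic π system is continuous.
Adding the contributions, 4 × 2 = 8 from the double-bond units + 2 from the S atom = 10.
10 = 4(2) + 2, which satisfies Hückel's 4n+2 rule.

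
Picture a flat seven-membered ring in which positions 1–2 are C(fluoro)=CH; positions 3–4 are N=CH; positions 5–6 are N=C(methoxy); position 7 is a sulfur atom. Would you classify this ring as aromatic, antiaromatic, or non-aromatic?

Check conjugation: every atom in a ring double bond is sp² and brings one electron to the p orbital; each sp² =N– keeps its lone pair in-plane and puts one electron into the π system; the sulfur donates one lone pair from its p orbital — every position has a p orbital, so the cyclic π system is continuous.
π-electron count: 3 × 2 = 6 from the double-bond units + 2 from the S atom = 8.
8 = 4(2); a planar, fully conjugated 4n system is antiaromatic.

Antiaromatic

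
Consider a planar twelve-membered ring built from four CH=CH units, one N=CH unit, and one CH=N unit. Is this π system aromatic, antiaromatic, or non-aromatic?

All ring atoms are sp² and supply a p orbital to the ring (each doubly-bonded ring atom is sp² with one p-orbital electron; each sp² =N– keeps its lone pair in-plane and puts one electron into the π system); the conjugation is uninterrupted.
Adding the contributions, 6 × 2 = 12 from the 6 double-bond units.
A 4n π count (12, n = 3) in a planar conjugated ring means antiaromatic.

Antiaromatic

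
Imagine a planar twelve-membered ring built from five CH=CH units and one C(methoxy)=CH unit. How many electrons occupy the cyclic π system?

Check conjugation: the double-bond atoms are sp², each contributing one p electron — every position has a p orbital, so the cyclic π system is continuous.
π-electron count: 6 × 2 = 12 from the 6 double-bond units.

12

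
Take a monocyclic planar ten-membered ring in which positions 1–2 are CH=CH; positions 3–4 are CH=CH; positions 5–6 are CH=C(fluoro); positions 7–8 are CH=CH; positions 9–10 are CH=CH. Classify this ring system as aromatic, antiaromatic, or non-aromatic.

Aromatic

Every ring atom contributes a p orbital perpendicular to the ring (every atom in a ring double bond is sp² and brings one electron to the p orbital), so the π system is cyclic and fully conjugated.
Counting π electrons: 5 × 2 = 10 from the 5 double-bond units.
With 10 π electrons (n = 2), the Hückel 4n+2 condition holds.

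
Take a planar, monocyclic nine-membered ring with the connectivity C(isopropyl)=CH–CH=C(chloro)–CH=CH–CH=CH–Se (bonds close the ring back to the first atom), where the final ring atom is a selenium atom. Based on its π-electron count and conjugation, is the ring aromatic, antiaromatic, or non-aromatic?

Check conjugation: the double-bond atoms are sp², each contributing one p electron; the selenium donates one lone pair from its p orbital — every position has a p orbital, so the cyclic π system is continuous.
Counting π electrons: 4 × 2 = 8 from the double-bond units + 2 from the Se atom = 10.
With 10 π electrons (n = 2), the Hückel 4n+2 condition holds.

Aromatic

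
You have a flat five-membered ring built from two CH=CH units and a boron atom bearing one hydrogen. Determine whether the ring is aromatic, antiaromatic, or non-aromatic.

Every ring atom contributes a p orbital perpendicular to the ring (each doubly-bonded ring atom is sp² with one p-orbital electron; the boron has an empty p orbital), so the π system is cyclic and fully conjugated.
Tallying contributions gives 2 × 2 = 4 from the double-bond units + 0 from the BH atom = 4.
With 4 = 4·1 π electrons, Hückel's rule classifies the planar ring as antiaromatic.
(This ring is borole.)

Antiaromatic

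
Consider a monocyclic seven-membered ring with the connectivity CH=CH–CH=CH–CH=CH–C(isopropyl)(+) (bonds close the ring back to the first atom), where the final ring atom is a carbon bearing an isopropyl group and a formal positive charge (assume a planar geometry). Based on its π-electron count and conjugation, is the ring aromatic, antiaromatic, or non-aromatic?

Aromatic

Every ring atom contributes a p orbital perpendicular to the ring (each doubly-bonded ring atom is sp² with one p-orbital electron; the carbocation has an empty p orbital), so the π system is cyclic and fully conjugated.
Counting π electrons: 3 × 2 = 6 from the double-bond units + 0 from the C(isopropyl)(+) atom = 6.
With 6 π electrons (n = 1), the Hückel 4n+2 condition holds.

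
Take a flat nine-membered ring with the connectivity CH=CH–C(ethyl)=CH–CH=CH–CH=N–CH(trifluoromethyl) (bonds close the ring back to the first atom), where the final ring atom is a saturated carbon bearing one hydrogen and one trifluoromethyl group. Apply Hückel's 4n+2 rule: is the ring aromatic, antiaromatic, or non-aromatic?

The CH(trifluoromethyl) carbon is saturated: that saturated carbon is sp³ and has no p orbital in the ring π system. Conjugation is not continuous around the ring.
Hückel's rule only applies to fully conjugated rings, so this one is simply non-aromatic.

Non-aromatic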